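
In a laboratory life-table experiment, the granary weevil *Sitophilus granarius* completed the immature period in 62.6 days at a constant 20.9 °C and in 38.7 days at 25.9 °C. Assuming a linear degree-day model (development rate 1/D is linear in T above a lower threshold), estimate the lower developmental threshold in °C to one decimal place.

12.8 °C

Equal thermal constants: D₁(T₁ − T_b) = D₂(T₂ − T_b).
62.6·(20.9 − T_b) = 38.7·(25.9 − T_b)
T_b = (62.6·20.9 − 38.7·25.9) / (62.6 − 38.7) = 306.01 / 23.9 = 12.804 °C ≈ 12.8 °C.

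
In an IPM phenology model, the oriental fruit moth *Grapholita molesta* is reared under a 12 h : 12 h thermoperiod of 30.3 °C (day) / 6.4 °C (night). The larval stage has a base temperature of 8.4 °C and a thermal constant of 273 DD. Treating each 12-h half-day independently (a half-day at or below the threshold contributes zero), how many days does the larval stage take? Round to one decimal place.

Day half: max(0, 30.3 − 8.4) × 0.5 = 21.9 × 0.5 = 10.95 DD.
Night half: max(0, 6.4 − 8.4) × 0.5 = 0.0 × 0.5 = 0.00 DD.
Per 24 h: 10.95 DD/day.
Duration = 273 / 10.95 = 24.932 ≈ 24.9 days.

24.9 days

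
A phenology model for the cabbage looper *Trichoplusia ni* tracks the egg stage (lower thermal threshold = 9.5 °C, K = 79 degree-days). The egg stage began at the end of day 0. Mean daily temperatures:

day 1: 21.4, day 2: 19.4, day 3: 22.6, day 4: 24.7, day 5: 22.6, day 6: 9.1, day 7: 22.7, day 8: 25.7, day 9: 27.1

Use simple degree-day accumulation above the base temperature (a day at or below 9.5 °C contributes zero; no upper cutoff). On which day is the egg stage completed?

day 8

Daily DD above 9.5 °C: 11.9, 9.9, 13.1, 15.2, 13.1, 0.0, 13.2, 16.2, 17.6.
Cumulative: 11.9, 21.8, 34.9, 50.1, 63.2, 63.2, 76.4, 92.6, 110.2.
The total first reaches 79 DD on day 8.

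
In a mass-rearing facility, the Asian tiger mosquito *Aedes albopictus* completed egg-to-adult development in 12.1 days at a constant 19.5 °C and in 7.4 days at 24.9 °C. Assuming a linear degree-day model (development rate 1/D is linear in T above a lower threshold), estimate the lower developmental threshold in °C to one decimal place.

Equal thermal constants: D₁(T₁ − T_b) = D₂(T₂ − T_b).
12.1·(19.5 − T_b) = 7.4·(24.9 − T_b)
T_b = (12.1·19.5 − 7.4·24.9) / (12.1 − 7.4) = 51.69 / 4.7 = 10.998 °C ≈ 11.0 °C.

11.0 °C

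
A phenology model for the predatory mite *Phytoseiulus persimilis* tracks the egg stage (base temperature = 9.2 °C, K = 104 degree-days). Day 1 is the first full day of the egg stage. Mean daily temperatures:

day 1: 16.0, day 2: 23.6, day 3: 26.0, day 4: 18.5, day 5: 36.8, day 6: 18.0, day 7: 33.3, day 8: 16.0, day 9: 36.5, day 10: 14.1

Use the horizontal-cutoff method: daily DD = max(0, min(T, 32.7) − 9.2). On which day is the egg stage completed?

day 8

Daily DD above 9.2 °C (capped at 23.5): 6.8, 14.4, 16.8, 9.3, 23.5, 8.8, 23.5, 6.8, 23.5, 4.9.
Cumulative: 6.8, 21.2, 38.0, 47.3, 70.8, 79.6, 103.1, 109.9, 133.4, 138.3.
The total first reaches 104 DD on day 8.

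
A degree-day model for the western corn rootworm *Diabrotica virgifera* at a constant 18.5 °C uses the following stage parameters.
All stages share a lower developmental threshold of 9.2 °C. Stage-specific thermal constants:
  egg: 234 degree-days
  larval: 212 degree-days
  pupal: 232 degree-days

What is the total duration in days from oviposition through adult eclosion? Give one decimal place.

72.9 days

Daily accumulation at 18.5 °C = 18.5 − 9.2 = 9.3 DD/day.
Total K = 234 + 212 + 232 = 678 DD.
Total duration = 678 / 9.3 = 72.903 ≈ 72.9 days.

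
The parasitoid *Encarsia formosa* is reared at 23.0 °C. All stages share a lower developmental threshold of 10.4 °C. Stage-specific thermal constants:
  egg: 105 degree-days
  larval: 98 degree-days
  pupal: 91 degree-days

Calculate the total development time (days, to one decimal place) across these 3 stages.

23.3 days

Daily accumulation at 23.0 °C = 23.0 − 10.4 = 12.6 DD/day.
Total K = 105 + 98 + 91 = 294 DD.
Total duration = 294 / 12.6 = 23.333 ≈ 23.3 days.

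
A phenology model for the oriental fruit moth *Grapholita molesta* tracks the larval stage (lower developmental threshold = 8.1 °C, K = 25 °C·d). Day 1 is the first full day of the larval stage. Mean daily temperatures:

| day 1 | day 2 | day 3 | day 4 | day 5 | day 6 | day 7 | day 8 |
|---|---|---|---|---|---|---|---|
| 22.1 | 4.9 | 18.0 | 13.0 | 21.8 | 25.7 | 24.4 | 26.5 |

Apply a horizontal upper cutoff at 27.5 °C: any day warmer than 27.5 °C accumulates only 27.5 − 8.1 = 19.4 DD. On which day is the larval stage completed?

Daily DD above 8.1 °C (capped at 19.4): 14.0, 0.0, 9.9, 4.9, 13.7, 17.6, 16.3, 18.4.
Cumulative: 14.0, 14.0, 23.9, 28.8, 42.5, 60.1, 76.4, 94.8.
The total first reaches 25 DD on day 4.

day 4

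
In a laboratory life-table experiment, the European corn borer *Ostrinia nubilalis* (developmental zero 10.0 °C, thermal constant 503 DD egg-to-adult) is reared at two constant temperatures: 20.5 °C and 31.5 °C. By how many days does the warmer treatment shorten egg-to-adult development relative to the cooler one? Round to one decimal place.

24.5 days

At 20.5 °C: 503 / (20.5 − 10.0) = 503 / 10.5 = 47.905 d.
At 31.5 °C: 503 / (31.5 − 10.0) = 503 / 21.5 = 23.395 d.
Difference = |47.905 − 23.395| = 24.509 ≈ 24.5 days.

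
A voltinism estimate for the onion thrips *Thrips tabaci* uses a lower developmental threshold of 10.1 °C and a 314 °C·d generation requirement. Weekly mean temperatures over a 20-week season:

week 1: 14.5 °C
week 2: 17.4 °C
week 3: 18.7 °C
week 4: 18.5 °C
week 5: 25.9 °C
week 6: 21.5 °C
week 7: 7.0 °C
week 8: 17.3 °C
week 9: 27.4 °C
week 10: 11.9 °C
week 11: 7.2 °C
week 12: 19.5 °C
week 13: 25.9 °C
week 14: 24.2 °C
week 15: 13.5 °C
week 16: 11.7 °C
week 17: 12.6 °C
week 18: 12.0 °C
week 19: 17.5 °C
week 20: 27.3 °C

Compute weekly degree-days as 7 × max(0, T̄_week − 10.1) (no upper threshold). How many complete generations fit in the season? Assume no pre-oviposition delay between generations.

Weekly DD (7 × max(0, T̄ − 10.1)): 30.8, 51.1, 60.2, 58.8, 110.6, 79.8, 0.0, 50.4, 121.1, 12.6, 0.0, 65.8, 110.6, 98.7, 23.8, 11.2, 17.5, 13.3, 51.8, 120.4.
Season total = 1088.5 DD.
Complete generations = ⌊1088.5 / 314⌋ = 3.

3 generations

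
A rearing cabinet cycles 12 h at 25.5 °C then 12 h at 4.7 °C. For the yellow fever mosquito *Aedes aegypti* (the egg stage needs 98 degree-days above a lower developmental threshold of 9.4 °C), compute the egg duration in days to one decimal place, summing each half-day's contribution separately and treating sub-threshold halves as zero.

Day half: max(0, 25.5 − 9.4) × 0.5 = 16.1 × 0.5 = 8.05 DD.
Night half: max(0, 4.7 − 9.4) × 0.5 = 0.0 × 0.5 = 0.00 DD.
Per 24 h: 8.05 DD/day.
Duration = 98 / 8.05 = 12.174 ≈ 12.2 days.

12.2 days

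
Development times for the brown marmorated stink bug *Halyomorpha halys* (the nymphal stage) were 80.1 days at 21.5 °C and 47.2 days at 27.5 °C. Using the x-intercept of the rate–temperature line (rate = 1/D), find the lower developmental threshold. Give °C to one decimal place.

Under the model K = D·(T − T_b), so D₁·(T₁ − T_b) = D₂·(T₂ − T_b).
80.1·(21.5 − T_b) = 47.2·(27.5 − T_b)
T_b = (80.1·21.5 − 47.2·27.5) / (80.1 − 47.2) = 424.15 / 32.9 = 12.892 °C ≈ 12.9 °C.

12.9 °C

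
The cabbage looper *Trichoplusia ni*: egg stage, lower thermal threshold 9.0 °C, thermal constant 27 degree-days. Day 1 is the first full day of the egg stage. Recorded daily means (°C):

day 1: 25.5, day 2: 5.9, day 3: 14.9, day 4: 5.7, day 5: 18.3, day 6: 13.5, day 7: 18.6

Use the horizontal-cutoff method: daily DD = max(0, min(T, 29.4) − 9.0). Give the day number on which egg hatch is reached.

day 5

Daily DD above 9.0 °C (capped at 20.4): 16.5, 0.0, 5.9, 0.0, 9.3, 4.5, 9.6.
Cumulative: 16.5, 16.5, 22.4, 22.4, 31.7, 36.2, 45.8.
The total first reaches 27 DD on day 5.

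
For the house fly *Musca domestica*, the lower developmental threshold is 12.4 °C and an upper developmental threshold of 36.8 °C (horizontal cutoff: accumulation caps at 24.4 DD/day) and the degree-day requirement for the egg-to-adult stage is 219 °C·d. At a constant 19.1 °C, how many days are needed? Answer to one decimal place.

32.7 days

Daily accumulation = 19.1 − 12.4 = 6.7 DD/day.
Duration = 219 / 6.7 = 32.687 ≈ 32.7 days.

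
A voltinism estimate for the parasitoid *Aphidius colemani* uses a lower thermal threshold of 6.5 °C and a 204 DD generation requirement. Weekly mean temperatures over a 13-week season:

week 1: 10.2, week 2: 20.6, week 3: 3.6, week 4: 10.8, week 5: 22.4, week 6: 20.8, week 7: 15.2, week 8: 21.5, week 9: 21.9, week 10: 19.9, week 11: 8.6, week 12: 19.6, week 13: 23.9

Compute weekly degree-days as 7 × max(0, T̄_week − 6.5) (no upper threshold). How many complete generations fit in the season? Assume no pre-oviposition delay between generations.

4 generations

Weekly DD (7 × max(0, T̄ − 6.5)): 25.9, 98.7, 0.0, 30.1, 111.3, 100.1, 60.9, 105.0, 107.8, 93.8, 14.7, 91.7, 121.8.
Season total = 961.8 DD.
Complete generations = ⌊961.8 / 204⌋ = 4.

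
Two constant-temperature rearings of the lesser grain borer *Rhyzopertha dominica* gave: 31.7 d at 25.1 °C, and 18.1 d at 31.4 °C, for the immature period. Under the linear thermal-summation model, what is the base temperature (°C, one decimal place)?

16.7 °C

Under the model K = D·(T − T_b), so D₁·(T₁ − T_b) = D₂·(T₂ − T_b).
31.7·(25.1 − T_b) = 18.1·(31.4 − T_b)
T_b = (31.7·25.1 − 18.1·31.4) / (31.7 − 18.1) = 227.33 / 13.6 = 16.715 °C ≈ 16.7 °C.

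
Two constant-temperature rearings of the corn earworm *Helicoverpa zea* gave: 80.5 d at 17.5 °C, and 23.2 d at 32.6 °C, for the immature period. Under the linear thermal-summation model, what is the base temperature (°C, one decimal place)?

11.4 °C

Equal thermal constants: D₁(T₁ − T_b) = D₂(T₂ − T_b).
80.5·(17.5 − T_b) = 23.2·(32.6 − T_b)
T_b = (80.5·17.5 − 23.2·32.6) / (80.5 − 23.2) = 652.43 / 57.3 = 11.386 °C ≈ 11.4 °C.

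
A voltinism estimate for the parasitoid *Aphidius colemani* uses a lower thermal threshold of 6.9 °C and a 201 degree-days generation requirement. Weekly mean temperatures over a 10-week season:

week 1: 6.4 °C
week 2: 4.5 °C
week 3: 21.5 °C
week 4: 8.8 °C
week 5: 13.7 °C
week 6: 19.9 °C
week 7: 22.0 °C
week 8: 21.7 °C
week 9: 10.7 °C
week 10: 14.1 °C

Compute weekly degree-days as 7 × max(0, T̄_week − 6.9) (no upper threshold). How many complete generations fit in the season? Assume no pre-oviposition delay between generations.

2 generations

Weekly DD (7 × max(0, T̄ − 6.9)): 0.0, 0.0, 102.2, 13.3, 47.6, 91.0, 105.7, 103.6, 26.6, 50.4.
Season total = 540.4 DD.
Complete generations = ⌊540.4 / 201⌋ = 2.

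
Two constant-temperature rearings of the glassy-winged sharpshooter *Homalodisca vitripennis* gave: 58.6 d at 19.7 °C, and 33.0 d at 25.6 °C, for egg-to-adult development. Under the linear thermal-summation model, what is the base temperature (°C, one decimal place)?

12.1 °C

Linear rate model ⇒ the product D·(T − T_b) is constant across temperatures.
58.6·(19.7 − T_b) = 33.0·(25.6 − T_b)
T_b = (58.6·19.7 − 33.0·25.6) / (58.6 − 33.0) = 309.62 / 25.6 = 12.095 °C ≈ 12.1 °C.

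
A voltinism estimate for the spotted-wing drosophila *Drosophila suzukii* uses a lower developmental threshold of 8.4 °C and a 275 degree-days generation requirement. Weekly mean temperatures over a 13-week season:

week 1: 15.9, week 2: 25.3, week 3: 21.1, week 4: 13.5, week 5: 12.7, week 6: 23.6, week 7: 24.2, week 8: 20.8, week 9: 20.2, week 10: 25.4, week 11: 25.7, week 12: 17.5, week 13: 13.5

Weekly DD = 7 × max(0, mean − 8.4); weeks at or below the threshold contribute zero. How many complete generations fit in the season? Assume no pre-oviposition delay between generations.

Weekly DD (7 × max(0, T̄ − 8.4)): 52.5, 118.3, 88.9, 35.7, 30.1, 106.4, 110.6, 86.8, 82.6, 119.0, 121.1, 63.7, 35.7.
Season total = 1051.4 DD.
Complete generations = ⌊1051.4 / 275⌋ = 3.

3 generations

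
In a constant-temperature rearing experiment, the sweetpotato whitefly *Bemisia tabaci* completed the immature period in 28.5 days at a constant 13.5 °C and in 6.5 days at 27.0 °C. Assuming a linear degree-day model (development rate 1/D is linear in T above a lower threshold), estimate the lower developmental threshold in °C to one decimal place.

9.5 °C

Linear rate model ⇒ the product D·(T − T_b) is constant across temperatures.
28.5·(13.5 − T_b) = 6.5·(27.0 − T_b)
T_b = (28.5·13.5 − 6.5·27.0) / (28.5 − 6.5) = 209.25 / 22.0 = 9.511 °C ≈ 9.5 °C.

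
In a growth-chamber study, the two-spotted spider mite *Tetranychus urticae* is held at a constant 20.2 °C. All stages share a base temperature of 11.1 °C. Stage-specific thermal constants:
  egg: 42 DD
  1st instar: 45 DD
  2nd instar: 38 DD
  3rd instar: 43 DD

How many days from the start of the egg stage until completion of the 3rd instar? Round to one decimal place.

Daily accumulation at 20.2 °C = 20.2 − 11.1 = 9.1 DD/day.
Total K = 42 + 45 + 38 + 43 = 168 DD.
Total duration = 168 / 9.1 = 18.462 ≈ 18.5 days.

18.5 days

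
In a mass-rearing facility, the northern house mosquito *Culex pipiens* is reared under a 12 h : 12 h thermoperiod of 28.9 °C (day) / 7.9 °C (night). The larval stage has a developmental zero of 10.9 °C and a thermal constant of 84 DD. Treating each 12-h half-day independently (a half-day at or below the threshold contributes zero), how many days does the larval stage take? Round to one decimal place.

Day half: max(0, 28.9 − 10.9) × 0.5 = 18.0 × 0.5 = 9.00 DD.
Night half: max(0, 7.9 − 10.9) × 0.5 = 0.0 × 0.5 = 0.00 DD.
Per 24 h: 9.00 DD/day.
Duration = 84 / 9.00 = 9.333 ≈ 9.3 days.

9.3 days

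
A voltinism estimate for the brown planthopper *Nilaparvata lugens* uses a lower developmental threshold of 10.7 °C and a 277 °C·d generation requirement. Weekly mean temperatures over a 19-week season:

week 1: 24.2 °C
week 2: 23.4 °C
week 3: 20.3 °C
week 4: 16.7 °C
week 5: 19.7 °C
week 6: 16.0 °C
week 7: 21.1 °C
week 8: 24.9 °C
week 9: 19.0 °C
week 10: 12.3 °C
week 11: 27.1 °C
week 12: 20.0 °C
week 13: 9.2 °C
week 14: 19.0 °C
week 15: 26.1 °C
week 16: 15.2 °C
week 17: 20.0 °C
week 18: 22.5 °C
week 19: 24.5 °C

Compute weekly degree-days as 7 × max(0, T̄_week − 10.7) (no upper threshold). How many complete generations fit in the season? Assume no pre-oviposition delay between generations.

4 generations

Weekly DD (7 × max(0, T̄ − 10.7)): 94.5, 88.9, 67.2, 42.0, 63.0, 37.1, 72.8, 99.4, 58.1, 11.2, 114.8, 65.1, 0.0, 58.1, 107.8, 31.5, 65.1, 82.6, 96.6.
Season total = 1255.8 DD.
Complete generations = ⌊1255.8 / 277⌋ = 4.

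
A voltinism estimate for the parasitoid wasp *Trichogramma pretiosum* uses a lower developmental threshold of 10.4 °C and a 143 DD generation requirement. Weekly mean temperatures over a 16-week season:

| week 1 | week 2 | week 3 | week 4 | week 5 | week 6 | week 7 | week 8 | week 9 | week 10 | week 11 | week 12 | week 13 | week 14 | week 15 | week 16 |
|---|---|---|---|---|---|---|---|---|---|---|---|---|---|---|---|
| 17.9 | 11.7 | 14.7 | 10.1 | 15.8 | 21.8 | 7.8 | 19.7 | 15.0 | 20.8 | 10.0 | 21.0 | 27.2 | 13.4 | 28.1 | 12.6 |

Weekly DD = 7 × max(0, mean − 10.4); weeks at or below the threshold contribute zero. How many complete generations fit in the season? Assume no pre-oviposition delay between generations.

5 generations

Weekly DD (7 × max(0, T̄ − 10.4)): 52.5, 9.1, 30.1, 0.0, 37.8, 79.8, 0.0, 65.1, 32.2, 72.8, 0.0, 74.2, 117.6, 21.0, 123.9, 15.4.
Season total = 731.5 DD.
Complete generations = ⌊731.5 / 143⌋ = 5.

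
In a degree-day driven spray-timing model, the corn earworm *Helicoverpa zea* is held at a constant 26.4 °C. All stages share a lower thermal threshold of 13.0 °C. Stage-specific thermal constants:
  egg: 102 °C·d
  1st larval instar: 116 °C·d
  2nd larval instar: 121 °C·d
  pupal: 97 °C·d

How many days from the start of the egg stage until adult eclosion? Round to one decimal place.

32.5 days

Daily accumulation at 26.4 °C = 26.4 − 13.0 = 13.4 DD/day.
Total K = 102 + 116 + 121 + 97 = 436 DD.
Total duration = 436 / 13.4 = 32.537 ≈ 32.5 days.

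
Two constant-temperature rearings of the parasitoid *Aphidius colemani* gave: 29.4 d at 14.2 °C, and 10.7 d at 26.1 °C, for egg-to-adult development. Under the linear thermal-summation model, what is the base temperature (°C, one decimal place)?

7.4 °C

Linear rate model ⇒ the product D·(T − T_b) is constant across temperatures.
29.4·(14.2 − T_b) = 10.7·(26.1 − T_b)
T_b = (29.4·14.2 − 10.7·26.1) / (29.4 − 10.7) = 138.21 / 18.7 = 7.391 °C ≈ 7.4 °C.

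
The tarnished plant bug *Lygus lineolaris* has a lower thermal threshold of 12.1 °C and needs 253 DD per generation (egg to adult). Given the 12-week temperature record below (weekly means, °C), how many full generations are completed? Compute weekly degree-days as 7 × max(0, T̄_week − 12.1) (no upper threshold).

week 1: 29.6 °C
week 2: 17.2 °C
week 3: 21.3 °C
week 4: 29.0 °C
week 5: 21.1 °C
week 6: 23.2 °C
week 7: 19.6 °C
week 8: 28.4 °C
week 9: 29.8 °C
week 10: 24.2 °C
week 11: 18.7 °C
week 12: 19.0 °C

3 generations

Weekly DD (7 × max(0, T̄ − 12.1)): 122.5, 35.7, 64.4, 118.3, 63.0, 77.7, 52.5, 114.1, 123.9, 84.7, 46.2, 48.3.
Season total = 951.3 DD.
Complete generations = ⌊951.3 / 253⌋ = 3.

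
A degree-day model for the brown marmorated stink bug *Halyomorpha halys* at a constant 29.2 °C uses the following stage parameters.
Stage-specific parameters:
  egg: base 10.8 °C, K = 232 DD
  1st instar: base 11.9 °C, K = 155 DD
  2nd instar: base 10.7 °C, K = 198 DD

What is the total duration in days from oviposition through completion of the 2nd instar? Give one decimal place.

egg: 232 / (29.2 − 10.8) = 232 / 18.4 = 12.609 d.
1st instar: 155 / (29.2 − 11.9) = 155 / 17.3 = 8.960 d.
2nd instar: 198 / (29.2 − 10.7) = 198 / 18.5 = 10.703 d.
Sum = 32.271 ≈ 32.3 days.

32.3 days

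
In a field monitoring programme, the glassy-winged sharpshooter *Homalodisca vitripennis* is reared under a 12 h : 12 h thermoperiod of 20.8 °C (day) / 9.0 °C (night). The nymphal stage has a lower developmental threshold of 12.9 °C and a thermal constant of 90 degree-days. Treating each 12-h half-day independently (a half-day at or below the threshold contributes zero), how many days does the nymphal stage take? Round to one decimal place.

Day half: max(0, 20.8 − 12.9) × 0.5 = 7.9 × 0.5 = 3.95 DD.
Night half: max(0, 9.0 − 12.9) × 0.5 = 0.0 × 0.5 = 0.00 DD.
Per 24 h: 3.95 DD/day.
Duration = 90 / 3.95 = 22.785 ≈ 22.8 days.

22.8 days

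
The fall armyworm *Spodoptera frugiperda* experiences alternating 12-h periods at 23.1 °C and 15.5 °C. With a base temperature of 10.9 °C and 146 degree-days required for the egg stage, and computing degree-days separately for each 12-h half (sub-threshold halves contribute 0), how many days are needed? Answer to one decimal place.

17.4 days

Day half: max(0, 23.1 − 10.9) × 0.5 = 12.2 × 0.5 = 6.10 DD.
Night half: max(0, 15.5 − 10.9) × 0.5 = 4.6 × 0.5 = 2.30 DD.
Per 24 h: 8.40 DD/day.
Duration = 146 / 8.40 = 17.381 ≈ 17.4 days.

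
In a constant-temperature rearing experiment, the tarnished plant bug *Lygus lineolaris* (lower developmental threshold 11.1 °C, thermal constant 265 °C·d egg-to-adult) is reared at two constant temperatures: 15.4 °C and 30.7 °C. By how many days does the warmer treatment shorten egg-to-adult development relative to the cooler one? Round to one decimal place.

At 15.4 °C: 265 / (15.4 − 11.1) = 265 / 4.3 = 61.628 d.
At 30.7 °C: 265 / (30.7 − 11.1) = 265 / 19.6 = 13.520 d.
Difference = |61.628 − 13.520| = 48.107 ≈ 48.1 days.

48.1 days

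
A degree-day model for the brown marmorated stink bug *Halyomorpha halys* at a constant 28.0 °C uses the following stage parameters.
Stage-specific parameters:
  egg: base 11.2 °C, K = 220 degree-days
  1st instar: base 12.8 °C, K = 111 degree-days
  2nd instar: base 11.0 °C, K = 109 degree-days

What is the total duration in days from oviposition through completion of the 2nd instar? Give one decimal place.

26.8 days

egg: 220 / (28.0 − 11.2) = 220 / 16.8 = 13.095 d.
1st instar: 111 / (28.0 − 12.8) = 111 / 15.2 = 7.303 d.
2nd instar: 109 / (28.0 − 11.0) = 109 / 17.0 = 6.412 d.
Sum = 26.810 ≈ 26.8 days.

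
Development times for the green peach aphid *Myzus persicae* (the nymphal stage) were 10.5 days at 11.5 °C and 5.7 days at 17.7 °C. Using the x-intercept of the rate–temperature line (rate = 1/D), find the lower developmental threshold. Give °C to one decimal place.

Equal thermal constants: D₁(T₁ − T_b) = D₂(T₂ − T_b).
10.5·(11.5 − T_b) = 5.7·(17.7 − T_b)
T_b = (10.5·11.5 − 5.7·17.7) / (10.5 − 5.7) = 19.86 / 4.8 = 4.138 °C ≈ 4.1 °C.

4.1 °C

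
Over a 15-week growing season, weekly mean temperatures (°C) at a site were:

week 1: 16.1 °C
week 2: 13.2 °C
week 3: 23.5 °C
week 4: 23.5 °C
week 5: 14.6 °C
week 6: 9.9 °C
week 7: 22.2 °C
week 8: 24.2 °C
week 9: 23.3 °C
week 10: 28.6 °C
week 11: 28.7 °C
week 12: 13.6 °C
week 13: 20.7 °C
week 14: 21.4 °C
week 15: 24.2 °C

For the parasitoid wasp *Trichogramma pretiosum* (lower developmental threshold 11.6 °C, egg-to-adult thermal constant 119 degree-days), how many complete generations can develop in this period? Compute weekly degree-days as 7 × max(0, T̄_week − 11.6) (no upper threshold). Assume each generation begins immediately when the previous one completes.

Weekly DD (7 × max(0, T̄ − 11.6)): 31.5, 11.2, 83.3, 83.3, 21.0, 0.0, 74.2, 88.2, 81.9, 119.0, 119.7, 14.0, 63.7, 68.6, 88.2.
Season total = 947.8 DD.
Complete generations = ⌊947.8 / 119⌋ = 7.

7 generations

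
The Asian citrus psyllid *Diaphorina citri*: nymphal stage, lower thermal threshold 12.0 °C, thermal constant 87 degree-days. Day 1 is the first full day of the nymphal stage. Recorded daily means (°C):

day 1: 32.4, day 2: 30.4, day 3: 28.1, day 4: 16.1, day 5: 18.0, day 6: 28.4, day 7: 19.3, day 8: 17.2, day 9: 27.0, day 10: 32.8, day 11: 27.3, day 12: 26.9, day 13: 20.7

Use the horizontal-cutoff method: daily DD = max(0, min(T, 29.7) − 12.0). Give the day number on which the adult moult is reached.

day 8

Daily DD above 12.0 °C (capped at 17.7): 17.7, 17.7, 16.1, 4.1, 6.0, 16.4, 7.3, 5.2, 15.0, 17.7, 15.3, 14.9, 8.7.
Cumulative: 17.7, 35.4, 51.5, 55.6, 61.6, 78.0, 85.3, 90.5, 105.5, 123.2, 138.5, 153.4, 162.1.
The total first reaches 87 DD on day 8.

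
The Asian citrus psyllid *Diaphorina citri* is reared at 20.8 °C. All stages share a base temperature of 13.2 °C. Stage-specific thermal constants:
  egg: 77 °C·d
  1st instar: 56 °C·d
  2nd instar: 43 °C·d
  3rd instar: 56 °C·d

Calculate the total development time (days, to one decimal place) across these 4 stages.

30.5 days

Daily accumulation at 20.8 °C = 20.8 − 13.2 = 7.6 DD/day.
Total K = 77 + 56 + 43 + 56 = 232 DD.
Total duration = 232 / 7.6 = 30.526 ≈ 30.5 days.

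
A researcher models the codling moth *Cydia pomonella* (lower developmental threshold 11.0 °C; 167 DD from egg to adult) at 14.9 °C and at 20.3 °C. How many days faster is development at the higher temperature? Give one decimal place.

At 14.9 °C: 167 / (14.9 − 11.0) = 167 / 3.9 = 42.821 d.
At 20.3 °C: 167 / (20.3 − 11.0) = 167 / 9.3 = 17.957 d.
Difference = |42.821 − 17.957| = 24.864 ≈ 24.9 days.

24.9 days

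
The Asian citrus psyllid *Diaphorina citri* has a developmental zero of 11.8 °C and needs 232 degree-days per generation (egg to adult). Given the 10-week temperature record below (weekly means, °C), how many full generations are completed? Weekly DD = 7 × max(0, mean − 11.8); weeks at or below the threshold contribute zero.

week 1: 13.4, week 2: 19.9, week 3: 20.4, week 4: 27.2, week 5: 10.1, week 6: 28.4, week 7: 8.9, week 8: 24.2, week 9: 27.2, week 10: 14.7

Weekly DD (7 × max(0, T̄ − 11.8)): 11.2, 56.7, 60.2, 107.8, 0.0, 116.2, 0.0, 86.8, 107.8, 20.3.
Season total = 567.0 DD.
Complete generations = ⌊567.0 / 232⌋ = 2.

2 generations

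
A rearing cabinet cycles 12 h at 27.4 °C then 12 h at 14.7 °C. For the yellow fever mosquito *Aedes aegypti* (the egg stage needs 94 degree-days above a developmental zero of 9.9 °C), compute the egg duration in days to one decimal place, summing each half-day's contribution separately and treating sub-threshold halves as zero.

8.4 days

Day half: max(0, 27.4 − 9.9) × 0.5 = 17.5 × 0.5 = 8.75 DD.
Night half: max(0, 14.7 − 9.9) × 0.5 = 4.8 × 0.5 = 2.40 DD.
Per 24 h: 11.15 DD/day.
Duration = 94 / 11.15 = 8.430 ≈ 8.4 days.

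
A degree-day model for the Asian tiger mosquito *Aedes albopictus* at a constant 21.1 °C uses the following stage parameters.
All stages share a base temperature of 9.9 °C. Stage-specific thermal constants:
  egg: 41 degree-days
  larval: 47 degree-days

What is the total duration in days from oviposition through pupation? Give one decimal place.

Daily accumulation at 21.1 °C = 21.1 − 9.9 = 11.2 DD/day.
Total K = 41 + 47 = 88 DD.
Total duration = 88 / 11.2 = 7.857 ≈ 7.9 days.

7.9 days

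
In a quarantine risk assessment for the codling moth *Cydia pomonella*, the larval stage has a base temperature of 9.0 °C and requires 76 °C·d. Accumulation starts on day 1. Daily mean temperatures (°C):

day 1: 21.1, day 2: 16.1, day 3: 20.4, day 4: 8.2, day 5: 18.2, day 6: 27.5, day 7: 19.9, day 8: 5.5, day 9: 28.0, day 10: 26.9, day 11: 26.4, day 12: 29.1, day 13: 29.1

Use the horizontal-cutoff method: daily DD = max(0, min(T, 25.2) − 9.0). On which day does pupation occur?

day 9

Daily DD above 9.0 °C (capped at 16.2): 12.1, 7.1, 11.4, 0.0, 9.2, 16.2, 10.9, 0.0, 16.2, 16.2, 16.2, 16.2, 16.2.
Cumulative: 12.1, 19.2, 30.6, 30.6, 39.8, 56.0, 66.9, 66.9, 83.1, 99.3, 115.5, 131.7, 147.9.
The total first reaches 76 DD on day 9.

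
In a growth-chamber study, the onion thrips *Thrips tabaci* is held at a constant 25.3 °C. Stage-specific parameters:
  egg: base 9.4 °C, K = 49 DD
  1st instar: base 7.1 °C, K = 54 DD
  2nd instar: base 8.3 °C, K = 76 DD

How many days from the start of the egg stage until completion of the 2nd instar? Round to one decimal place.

10.5 days

egg: 49 / (25.3 − 9.4) = 49 / 15.9 = 3.082 d.
1st instar: 54 / (25.3 − 7.1) = 54 / 18.2 = 2.967 d.
2nd instar: 76 / (25.3 − 8.3) = 76 / 17.0 = 4.471 d.
Sum = 10.519 ≈ 10.5 days.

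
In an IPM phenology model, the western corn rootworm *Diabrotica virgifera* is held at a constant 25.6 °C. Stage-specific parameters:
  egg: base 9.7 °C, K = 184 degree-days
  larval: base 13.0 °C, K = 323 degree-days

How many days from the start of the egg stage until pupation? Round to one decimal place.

egg: 184 / (25.6 − 9.7) = 184 / 15.9 = 11.572 d.
larval: 323 / (25.6 − 13.0) = 323 / 12.6 = 25.635 d.
Sum = 37.207 ≈ 37.2 days.

37.2 days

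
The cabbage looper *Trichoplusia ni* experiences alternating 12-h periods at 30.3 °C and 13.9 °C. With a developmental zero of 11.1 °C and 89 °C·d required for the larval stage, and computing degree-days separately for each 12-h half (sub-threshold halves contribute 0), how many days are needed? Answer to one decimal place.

Day half: max(0, 30.3 − 11.1) × 0.5 = 19.2 × 0.5 = 9.60 DD.
Night half: max(0, 13.9 − 11.1) × 0.5 = 2.8 × 0.5 = 1.40 DD.
Per 24 h: 11.00 DD/day.
Duration = 89 / 11.00 = 8.091 ≈ 8.1 days.

8.1 days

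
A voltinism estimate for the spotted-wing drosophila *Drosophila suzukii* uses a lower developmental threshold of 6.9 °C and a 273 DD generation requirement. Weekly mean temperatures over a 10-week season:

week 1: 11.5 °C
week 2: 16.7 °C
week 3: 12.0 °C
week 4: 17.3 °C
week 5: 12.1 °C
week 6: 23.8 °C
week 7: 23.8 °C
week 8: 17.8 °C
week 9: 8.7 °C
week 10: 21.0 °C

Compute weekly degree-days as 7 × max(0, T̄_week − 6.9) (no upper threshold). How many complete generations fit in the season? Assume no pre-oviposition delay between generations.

2 generations

Weekly DD (7 × max(0, T̄ − 6.9)): 32.2, 68.6, 35.7, 72.8, 36.4, 118.3, 118.3, 76.3, 12.6, 98.7.
Season total = 669.9 DD.
Complete generations = ⌊669.9 / 273⌋ = 2.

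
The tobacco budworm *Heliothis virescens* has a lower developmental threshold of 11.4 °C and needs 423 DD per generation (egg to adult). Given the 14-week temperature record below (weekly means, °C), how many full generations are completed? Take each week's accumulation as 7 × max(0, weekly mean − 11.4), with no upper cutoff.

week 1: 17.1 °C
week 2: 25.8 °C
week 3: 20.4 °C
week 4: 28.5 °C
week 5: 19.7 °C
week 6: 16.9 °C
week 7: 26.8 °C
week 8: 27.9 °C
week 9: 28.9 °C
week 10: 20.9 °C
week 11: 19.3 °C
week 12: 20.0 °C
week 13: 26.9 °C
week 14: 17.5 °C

Weekly DD (7 × max(0, T̄ − 11.4)): 39.9, 100.8, 63.0, 119.7, 58.1, 38.5, 107.8, 115.5, 122.5, 66.5, 55.3, 60.2, 108.5, 42.7.
Season total = 1099.0 DD.
Complete generations = ⌊1099.0 / 423⌋ = 2.

2 generations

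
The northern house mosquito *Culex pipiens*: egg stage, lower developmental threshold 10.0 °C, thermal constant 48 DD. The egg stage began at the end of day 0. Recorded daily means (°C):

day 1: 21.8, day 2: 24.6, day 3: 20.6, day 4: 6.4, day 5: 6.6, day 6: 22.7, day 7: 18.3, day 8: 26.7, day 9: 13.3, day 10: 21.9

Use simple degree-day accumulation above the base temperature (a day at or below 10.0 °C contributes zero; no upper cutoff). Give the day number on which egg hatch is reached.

Daily DD above 10.0 °C: 11.8, 14.6, 10.6, 0.0, 0.0, 12.7, 8.3, 16.7, 3.3, 11.9.
Cumulative: 11.8, 26.4, 37.0, 37.0, 37.0, 49.7, 58.0, 74.7, 78.0, 89.9.
The total first reaches 48 DD on day 6.

day 6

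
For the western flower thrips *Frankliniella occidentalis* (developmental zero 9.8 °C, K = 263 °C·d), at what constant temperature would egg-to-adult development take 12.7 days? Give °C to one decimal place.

30.5 °C

Required daily accumulation = 263 / 12.7 = 20.709 DD/day.
T = T_base + 20.709 = 9.8 + 20.709 = 30.509 ≈ 30.5 °C.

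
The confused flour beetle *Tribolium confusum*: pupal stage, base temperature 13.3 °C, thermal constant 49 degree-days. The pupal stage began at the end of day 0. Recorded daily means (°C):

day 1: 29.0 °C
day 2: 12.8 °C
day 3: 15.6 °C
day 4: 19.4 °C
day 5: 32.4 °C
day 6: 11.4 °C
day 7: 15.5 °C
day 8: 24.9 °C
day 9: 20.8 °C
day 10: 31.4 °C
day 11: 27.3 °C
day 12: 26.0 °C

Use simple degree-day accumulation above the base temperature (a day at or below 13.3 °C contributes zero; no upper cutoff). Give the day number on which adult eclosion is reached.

Daily DD above 13.3 °C: 15.7, 0.0, 2.3, 6.1, 19.1, 0.0, 2.2, 11.6, 7.5, 18.1, 14.0, 12.7.
Cumulative: 15.7, 15.7, 18.0, 24.1, 43.2, 43.2, 45.4, 57.0, 64.5, 82.6, 96.6, 109.3.
The total first reaches 49 DD on day 8.

day 8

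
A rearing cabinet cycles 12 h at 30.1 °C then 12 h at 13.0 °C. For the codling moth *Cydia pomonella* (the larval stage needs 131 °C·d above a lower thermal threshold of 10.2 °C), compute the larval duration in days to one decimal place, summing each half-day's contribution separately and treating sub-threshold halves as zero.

Day half: max(0, 30.1 − 10.2) × 0.5 = 19.9 × 0.5 = 9.95 DD.
Night half: max(0, 13.0 − 10.2) × 0.5 = 2.8 × 0.5 = 1.40 DD.
Per 24 h: 11.35 DD/day.
Duration = 131 / 11.35 = 11.542 ≈ 11.5 days.

11.5 days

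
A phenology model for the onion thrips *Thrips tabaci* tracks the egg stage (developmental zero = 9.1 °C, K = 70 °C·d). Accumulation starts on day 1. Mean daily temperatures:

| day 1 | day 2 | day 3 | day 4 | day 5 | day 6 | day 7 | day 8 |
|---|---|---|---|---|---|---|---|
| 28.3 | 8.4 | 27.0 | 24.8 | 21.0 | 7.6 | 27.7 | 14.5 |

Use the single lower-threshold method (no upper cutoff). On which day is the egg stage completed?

day 7

Daily DD above 9.1 °C: 19.2, 0.0, 17.9, 15.7, 11.9, 0.0, 18.6, 5.4.
Cumulative: 19.2, 19.2, 37.1, 52.8, 64.7, 64.7, 83.3, 88.7.
The total first reaches 70 DD on day 7.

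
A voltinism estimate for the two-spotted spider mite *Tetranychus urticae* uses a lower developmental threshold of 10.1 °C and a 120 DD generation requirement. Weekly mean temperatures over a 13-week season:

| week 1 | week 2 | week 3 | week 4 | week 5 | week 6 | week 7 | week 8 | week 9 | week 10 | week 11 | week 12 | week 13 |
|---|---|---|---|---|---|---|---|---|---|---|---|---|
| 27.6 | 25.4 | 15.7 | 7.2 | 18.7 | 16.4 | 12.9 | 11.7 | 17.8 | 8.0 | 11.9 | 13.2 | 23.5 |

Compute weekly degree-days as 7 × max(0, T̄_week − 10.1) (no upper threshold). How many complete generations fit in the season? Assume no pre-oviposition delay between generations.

Weekly DD (7 × max(0, T̄ − 10.1)): 122.5, 107.1, 39.2, 0.0, 60.2, 44.1, 19.6, 11.2, 53.9, 0.0, 12.6, 21.7, 93.8.
Season total = 585.9 DD.
Complete generations = ⌊585.9 / 120⌋ = 4.

4 generations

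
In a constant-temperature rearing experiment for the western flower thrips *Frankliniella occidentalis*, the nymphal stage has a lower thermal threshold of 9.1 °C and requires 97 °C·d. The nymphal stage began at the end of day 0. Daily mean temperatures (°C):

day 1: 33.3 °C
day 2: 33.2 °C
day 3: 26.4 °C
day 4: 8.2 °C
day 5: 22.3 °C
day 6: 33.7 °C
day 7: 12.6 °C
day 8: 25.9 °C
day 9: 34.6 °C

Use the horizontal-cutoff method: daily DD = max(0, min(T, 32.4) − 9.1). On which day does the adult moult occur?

day 6

Daily DD above 9.1 °C (capped at 23.3): 23.3, 23.3, 17.3, 0.0, 13.2, 23.3, 3.5, 16.8, 23.3.
Cumulative: 23.3, 46.6, 63.9, 63.9, 77.1, 100.4, 103.9, 120.7, 144.0.
The total first reaches 97 DD on day 6.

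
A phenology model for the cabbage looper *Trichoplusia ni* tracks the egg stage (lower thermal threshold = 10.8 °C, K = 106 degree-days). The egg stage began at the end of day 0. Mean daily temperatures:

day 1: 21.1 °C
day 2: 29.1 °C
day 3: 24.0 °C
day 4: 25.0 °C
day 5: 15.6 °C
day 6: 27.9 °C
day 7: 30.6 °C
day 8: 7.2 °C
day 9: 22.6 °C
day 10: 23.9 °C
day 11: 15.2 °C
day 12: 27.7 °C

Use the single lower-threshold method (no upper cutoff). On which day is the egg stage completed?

day 9

Daily DD above 10.8 °C: 10.3, 18.3, 13.2, 14.2, 4.8, 17.1, 19.8, 0.0, 11.8, 13.1, 4.4, 16.9.
Cumulative: 10.3, 28.6, 41.8, 56.0, 60.8, 77.9, 97.7, 97.7, 109.5, 122.6, 127.0, 143.9.
The total first reaches 106 DD on day 9.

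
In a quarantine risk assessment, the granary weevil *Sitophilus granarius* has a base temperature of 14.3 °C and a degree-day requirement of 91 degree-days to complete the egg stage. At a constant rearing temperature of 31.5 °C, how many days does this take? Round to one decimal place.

Daily accumulation = 31.5 − 14.3 = 17.2 DD/day.
Duration = 91 / 17.2 = 5.291 ≈ 5.3 days.

5.3 days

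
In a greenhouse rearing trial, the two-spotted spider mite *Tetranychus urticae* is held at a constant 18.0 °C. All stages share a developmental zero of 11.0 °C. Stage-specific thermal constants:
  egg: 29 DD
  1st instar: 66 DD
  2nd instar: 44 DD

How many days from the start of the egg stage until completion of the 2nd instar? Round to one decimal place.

19.9 days

Daily accumulation at 18.0 °C = 18.0 − 11.0 = 7.0 DD/day.
Total K = 29 + 66 + 44 = 139 DD.
Total duration = 139 / 7.0 = 19.857 ≈ 19.9 days.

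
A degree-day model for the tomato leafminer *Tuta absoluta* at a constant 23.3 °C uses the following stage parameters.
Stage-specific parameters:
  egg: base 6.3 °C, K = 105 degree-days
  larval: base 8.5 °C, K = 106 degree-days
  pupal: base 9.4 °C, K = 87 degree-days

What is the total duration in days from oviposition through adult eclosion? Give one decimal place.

egg: 105 / (23.3 − 6.3) = 105 / 17.0 = 6.176 d.
larval: 106 / (23.3 − 8.5) = 106 / 14.8 = 7.162 d.
pupal: 87 / (23.3 − 9.4) = 87 / 13.9 = 6.259 d.
Sum = 19.598 ≈ 19.6 days.

19.6 days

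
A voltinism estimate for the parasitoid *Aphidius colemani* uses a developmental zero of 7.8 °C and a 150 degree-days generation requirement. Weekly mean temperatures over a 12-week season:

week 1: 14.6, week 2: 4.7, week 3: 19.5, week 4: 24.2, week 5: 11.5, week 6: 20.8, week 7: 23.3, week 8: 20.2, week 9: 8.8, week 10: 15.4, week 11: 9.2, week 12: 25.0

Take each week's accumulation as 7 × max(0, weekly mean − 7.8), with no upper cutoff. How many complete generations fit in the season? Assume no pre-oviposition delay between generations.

4 generations

Weekly DD (7 × max(0, T̄ − 7.8)): 47.6, 0.0, 81.9, 114.8, 25.9, 91.0, 108.5, 86.8, 7.0, 53.2, 9.8, 120.4.
Season total = 746.9 DD.
Complete generations = ⌊746.9 / 150⌋ = 4.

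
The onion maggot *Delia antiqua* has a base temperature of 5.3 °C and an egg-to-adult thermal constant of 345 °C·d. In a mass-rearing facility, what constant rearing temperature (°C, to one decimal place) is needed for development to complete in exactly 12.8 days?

32.3 °C

Required daily accumulation = 345 / 12.8 = 26.953 DD/day.
T = T_base + 26.953 = 5.3 + 26.953 = 32.253 ≈ 32.3 °C.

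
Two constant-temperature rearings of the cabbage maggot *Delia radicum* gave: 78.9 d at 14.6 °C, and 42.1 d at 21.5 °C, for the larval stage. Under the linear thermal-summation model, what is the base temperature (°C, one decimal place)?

6.7 °C

Under the model K = D·(T − T_b), so D₁·(T₁ − T_b) = D₂·(T₂ − T_b).
78.9·(14.6 − T_b) = 42.1·(21.5 − T_b)
T_b = (78.9·14.6 − 42.1·21.5) / (78.9 − 42.1) = 246.79 / 36.8 = 6.706 °C ≈ 6.7 °C.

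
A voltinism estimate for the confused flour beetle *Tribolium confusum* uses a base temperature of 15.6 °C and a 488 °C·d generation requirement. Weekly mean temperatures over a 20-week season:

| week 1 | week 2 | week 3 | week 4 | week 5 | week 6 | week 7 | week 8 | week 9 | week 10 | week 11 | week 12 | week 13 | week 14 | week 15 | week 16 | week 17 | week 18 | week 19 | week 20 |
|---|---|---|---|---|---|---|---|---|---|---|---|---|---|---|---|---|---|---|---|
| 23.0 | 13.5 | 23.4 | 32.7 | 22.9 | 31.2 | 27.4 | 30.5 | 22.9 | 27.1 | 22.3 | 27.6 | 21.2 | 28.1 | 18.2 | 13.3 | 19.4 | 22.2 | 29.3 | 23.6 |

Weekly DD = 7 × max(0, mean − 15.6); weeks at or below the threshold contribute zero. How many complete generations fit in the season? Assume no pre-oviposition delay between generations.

2 generations

Weekly DD (7 × max(0, T̄ − 15.6)): 51.8, 0.0, 54.6, 119.7, 51.1, 109.2, 82.6, 104.3, 51.1, 80.5, 46.9, 84.0, 39.2, 87.5, 18.2, 0.0, 26.6, 46.2, 95.9, 56.0.
Season total = 1205.4 DD.
Complete generations = ⌊1205.4 / 488⌋ = 2.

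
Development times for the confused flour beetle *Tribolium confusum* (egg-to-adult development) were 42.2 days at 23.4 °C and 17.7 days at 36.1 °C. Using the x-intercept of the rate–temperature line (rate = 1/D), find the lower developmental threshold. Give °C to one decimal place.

14.2 °C

Under the model K = D·(T − T_b), so D₁·(T₁ − T_b) = D₂·(T₂ − T_b).
42.2·(23.4 − T_b) = 17.7·(36.1 − T_b)
T_b = (42.2·23.4 − 17.7·36.1) / (42.2 − 17.7) = 348.51 / 24.5 = 14.225 °C ≈ 14.2 °C.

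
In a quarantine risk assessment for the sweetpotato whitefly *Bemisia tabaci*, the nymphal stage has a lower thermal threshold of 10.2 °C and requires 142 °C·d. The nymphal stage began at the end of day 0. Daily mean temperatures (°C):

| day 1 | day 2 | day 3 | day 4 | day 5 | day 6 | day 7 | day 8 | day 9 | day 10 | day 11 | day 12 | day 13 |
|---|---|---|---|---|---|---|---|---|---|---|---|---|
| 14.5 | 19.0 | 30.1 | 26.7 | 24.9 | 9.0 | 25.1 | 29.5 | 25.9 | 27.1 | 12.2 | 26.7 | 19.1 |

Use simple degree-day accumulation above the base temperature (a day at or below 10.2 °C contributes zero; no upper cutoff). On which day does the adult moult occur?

Daily DD above 10.2 °C: 4.3, 8.8, 19.9, 16.5, 14.7, 0.0, 14.9, 19.3, 15.7, 16.9, 2.0, 16.5, 8.9.
Cumulative: 4.3, 13.1, 33.0, 49.5, 64.2, 64.2, 79.1, 98.4, 114.1, 131.0, 133.0, 149.5, 158.4.
The total first reaches 142 DD on day 12.

day 12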